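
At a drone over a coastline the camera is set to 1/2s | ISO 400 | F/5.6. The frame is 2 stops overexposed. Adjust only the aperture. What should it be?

Overexposed by 2 stops → need 2 stops darker.
Aperture: f/5.6 → f/8 → f/11.

f/11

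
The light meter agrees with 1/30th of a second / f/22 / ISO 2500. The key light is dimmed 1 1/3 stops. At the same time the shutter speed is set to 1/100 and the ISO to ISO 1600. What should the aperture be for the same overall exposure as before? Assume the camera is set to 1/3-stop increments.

Scene light: 1 1/3 stops darker.
Shutter speed: 1/30 → 1/40 → 1/50 → 1/60 → 1/80 → 1/100 — 1 2/3 stops shorter (darker).
ISO: 2500 → 2000 → 1600 — 2/3 stop dropped (darker).
Net so far: 3 2/3 stops darker. Aperture: f/22 → f/20 → f/18 → f/16 → f/14 → f/13 → f/11 → f/10 → f/9 → f/8 → f/7.1 → f/6.3.

f/6.3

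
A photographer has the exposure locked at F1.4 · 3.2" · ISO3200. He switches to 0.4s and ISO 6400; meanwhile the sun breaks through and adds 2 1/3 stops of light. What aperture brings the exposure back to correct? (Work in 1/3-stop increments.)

Scene light: 2 1/3 stops brighter.
Shutter speed: 3.2 → 2.5 → 2 → 1.6 → 1.3 → 1 → 0.8 → 0.6 → 0.5 → 0.4 — 3 stops shorter (darker).
ISO: 3200 → 4000 → 5000 → 6400 — 1 stop higher (brighter).
Net so far: 1/3 stop brighter. Aperture: f/1.4 → f/1.6.

f/1.6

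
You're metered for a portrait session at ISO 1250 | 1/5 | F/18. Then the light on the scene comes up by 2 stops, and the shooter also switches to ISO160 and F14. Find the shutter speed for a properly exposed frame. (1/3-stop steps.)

Scene light: 2 stops brighter.
ISO: 1250 → 1000 → 800 → 640 → 500 → 400 → 320 → 250 → 200 → 160 — 3 stops dropped (darker).
Aperture: f/18 → f/16 → f/14 — 2/3 stop wider (brighter).
Net so far: 1/3 stop darker. Shutter speed: 1/5 → 1/4.

1/4s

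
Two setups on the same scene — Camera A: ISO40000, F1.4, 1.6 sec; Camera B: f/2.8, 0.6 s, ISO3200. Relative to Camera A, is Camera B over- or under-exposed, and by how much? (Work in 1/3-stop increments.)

7 stops darker

Aperture: f/1.4 → f/1.6 → f/1.8 → f/2 → f/2.2 → f/2.5 → f/2.8 — 2 stops narrower (darker).
Shutter speed: 1.6 → 1.3 → 1 → 0.8 → 0.6 — 1 1/3 stops faster (darker).
ISO: 40000 → 32000 → 25600 → 20000 → 16000 → 12800 → 10000 → 8000 → 6400 → 5000 → 4000 → 3200 — 3 2/3 stops lower (darker).
Net: −2 −1 1/3 −3 2/3 = −7 stops.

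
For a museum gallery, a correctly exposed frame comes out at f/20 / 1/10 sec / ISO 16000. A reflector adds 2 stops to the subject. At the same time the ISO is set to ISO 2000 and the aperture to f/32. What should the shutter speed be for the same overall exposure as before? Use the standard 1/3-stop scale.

Scene light: 2 stops brighter.
ISO: 16000 → 12800 → 10000 → 8000 → 6400 → 5000 → 4000 → 3200 → 2500 → 2000 — 3 stops dropped (darker).
Aperture: f/20 → f/22 → f/25 → f/29 → f/32 — 1 1/3 stops stopped down (darker).
Net so far: 2 1/3 stops darker. Shutter speed: 1/10 → 1/8 → 1/6 → 1/5 → 1/4 → 0.3 → 0.4 → 0.5.

0.5 s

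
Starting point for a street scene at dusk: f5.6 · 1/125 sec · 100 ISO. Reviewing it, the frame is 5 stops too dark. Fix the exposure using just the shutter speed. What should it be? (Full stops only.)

Underexposed by 5 stops → need 5 stops brighter.
Shutter speed: 1/125 → 1/60 → 1/30 → 1/15 → 1/8 → 1/4.

1/4s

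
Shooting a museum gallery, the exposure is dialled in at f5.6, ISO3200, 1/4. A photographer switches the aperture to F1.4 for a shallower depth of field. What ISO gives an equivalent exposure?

Aperture: f/5.6 → f/4 → f/2.8 → f/2 → f/1.4 — 4 stops opened up (brighter).
Need 4 stops darker from the ISO: 3200 → 1600 → 800 → 400 → 200.

ISO 200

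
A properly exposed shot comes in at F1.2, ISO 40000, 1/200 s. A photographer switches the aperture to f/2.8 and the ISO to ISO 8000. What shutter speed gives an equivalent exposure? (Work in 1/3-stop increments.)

1/8s

Aperture: f/1.2 → f/1.4 → f/1.6 → f/1.8 → f/2 → f/2.2 → f/2.5 → f/2.8 — 2 1/3 stops stopped down (darker).
ISO: 40000 → 32000 → 25600 → 20000 → 16000 → 12800 → 10000 → 8000 — 2 1/3 stops dropped (darker).
Net change so far: 4 2/3 stops darker. Offset with the shutter speed: 1/200 → 1/160 → 1/125 → 1/100 → 1/80 → 1/60 → 1/50 → 1/40 → 1/30 → 1/25 → 1/20 → 1/15 → 1/13 → 1/10 → 1/8.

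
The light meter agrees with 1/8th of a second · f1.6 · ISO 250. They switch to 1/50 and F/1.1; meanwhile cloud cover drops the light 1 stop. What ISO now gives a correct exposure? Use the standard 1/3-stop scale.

Scene light: 1 stop darker.
Shutter speed: 1/8 → 1/10 → 1/13 → 1/15 → 1/20 → 1/25 → 1/30 → 1/40 → 1/50 — 2 2/3 stops shorter (darker).
Aperture: f/1.6 → f/1.4 → f/1.2 → f/1.1 — 1 stop wider (brighter).
Net so far: 2 2/3 stops darker. ISO: 250 → 320 → 400 → 500 → 640 → 800 → 1000 → 1250 → 1600.

ISO 1600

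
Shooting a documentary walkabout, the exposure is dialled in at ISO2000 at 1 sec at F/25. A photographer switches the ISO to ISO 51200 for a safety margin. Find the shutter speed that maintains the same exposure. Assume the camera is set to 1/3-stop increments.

1/25s

ISO: 2000 → 2500 → 3200 → 4000 → 5000 → 6400 → 8000 → 10000 → 12800 → 16000 → 20000 → 25600 → 32000 → 40000 → 51200 — 4 2/3 stops higher (brighter).
Need 4 2/3 stops darker from the shutter speed: 1 → 0.8 → 0.6 → 0.5 → 0.4 → 0.3 → 1/4 → 1/5 → 1/6 → 1/8 → 1/10 → 1/13 → 1/15 → 1/20 → 1/25.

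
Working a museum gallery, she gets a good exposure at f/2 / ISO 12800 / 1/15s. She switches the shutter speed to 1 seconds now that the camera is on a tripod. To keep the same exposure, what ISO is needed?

Shutter speed: 1/15 → 1/8 → 1/4 → 1/2 → 1 — 4 stops slower (brighter).
Need 4 stops darker from the ISO: 12800 → 6400 → 3200 → 1600 → 800.

ISO 800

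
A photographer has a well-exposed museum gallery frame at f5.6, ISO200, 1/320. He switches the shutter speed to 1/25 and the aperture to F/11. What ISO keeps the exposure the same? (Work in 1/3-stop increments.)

ISO 64

Shutter speed: 1/320 → 1/250 → 1/200 → 1/160 → 1/125 → 1/100 → 1/80 → 1/60 → 1/50 → 1/40 → 1/30 → 1/25 — 3 2/3 stops slower (brighter).
Aperture: f/5.6 → f/6.3 → f/7.1 → f/8 → f/9 → f/10 → f/11 — 2 stops stopped down (darker).
Net change so far: 1 2/3 stops brighter. Offset with the ISO: 200 → 160 → 125 → 100 → 80 → 64.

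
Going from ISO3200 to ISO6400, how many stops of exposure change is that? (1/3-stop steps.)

1 stop

3200 → 4000 → 5000 → 6400 — count the steps: 3 third-stops = 1 stop.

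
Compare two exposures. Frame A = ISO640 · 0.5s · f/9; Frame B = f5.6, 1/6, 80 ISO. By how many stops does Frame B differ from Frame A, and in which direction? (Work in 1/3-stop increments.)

3 1/3 stops darker

Aperture: f/9 → f/8 → f/7.1 → f/6.3 → f/5.6 — 1 1/3 stops opened up (brighter).
Shutter speed: 0.5 → 0.4 → 0.3 → 1/4 → 1/5 → 1/6 — 1 2/3 stops faster (darker).
ISO: 640 → 500 → 400 → 320 → 250 → 200 → 160 → 125 → 100 → 80 — 3 stops dropped (darker).
Net: +1 1/3 −1 2/3 −3 = −3 1/3 stops.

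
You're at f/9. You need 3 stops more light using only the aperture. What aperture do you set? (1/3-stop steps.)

Aperture: f/9 → f/8 → f/7.1 → f/6.3 → f/5.6 → f/5 → f/4.5 → f/4 → f/3.5 → f/3.2 — 3 stops opened up (brighter).

f/3.2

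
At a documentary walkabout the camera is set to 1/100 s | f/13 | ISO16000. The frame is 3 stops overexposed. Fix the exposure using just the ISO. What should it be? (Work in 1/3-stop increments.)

Overexposed by 3 stops → need 3 stops darker.
ISO: 16000 → 12800 → 10000 → 8000 → 6400 → 5000 → 4000 → 3200 → 2500 → 2000.

ISO 2000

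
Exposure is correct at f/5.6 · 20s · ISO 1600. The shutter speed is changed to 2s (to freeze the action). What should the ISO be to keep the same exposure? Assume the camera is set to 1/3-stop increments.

Shutter speed: 20 → 15 → 13 → 10 → 8 → 6 → 5 → 4 → 3.2 → 2.5 → 2 — 3 1/3 stops shorter (darker).
Need 3 1/3 stops brighter from the ISO: 1600 → 2000 → 2500 → 3200 → 4000 → 5000 → 6400 → 8000 → 10000 → 12800 → 16000.

ISO 16000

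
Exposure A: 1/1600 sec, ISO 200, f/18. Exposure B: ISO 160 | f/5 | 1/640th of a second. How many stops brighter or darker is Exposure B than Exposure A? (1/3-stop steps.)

4 2/3 stops brighter

Aperture: f/18 → f/16 → f/14 → f/13 → f/11 → f/10 → f/9 → f/8 → f/7.1 → f/6.3 → f/5.6 → f/5 — 3 2/3 stops larger aperture (brighter).
Shutter speed: 1/1600 → 1/1250 → 1/1000 → 1/800 → 1/640 — 1 1/3 stops longer (brighter).
ISO: 200 → 160 — 1/3 stop dropped (darker).
Net: +3 2/3 +1 1/3 −1/3 = +4 2/3 stops.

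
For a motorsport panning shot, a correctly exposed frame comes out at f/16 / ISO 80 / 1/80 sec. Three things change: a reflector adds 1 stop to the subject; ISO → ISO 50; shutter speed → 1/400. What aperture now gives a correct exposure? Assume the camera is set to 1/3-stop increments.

f/8

Scene light: 1 stop brighter.
ISO: 80 → 64 → 50 — 2/3 stop lower (darker).
Shutter speed: 1/80 → 1/100 → 1/125 → 1/160 → 1/200 → 1/250 → 1/320 → 1/400 — 2 1/3 stops faster (darker).
Net so far: 2 stops darker. Aperture: f/16 → f/14 → f/13 → f/11 → f/10 → f/9 → f/8.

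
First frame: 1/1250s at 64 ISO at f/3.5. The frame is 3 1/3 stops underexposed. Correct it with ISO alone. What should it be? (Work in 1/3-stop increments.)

ISO 640

Underexposed by 3 1/3 stops → need 3 1/3 stops brighter.
ISO: 64 → 80 → 100 → 125 → 160 → 200 → 250 → 320 → 400 → 500 → 640.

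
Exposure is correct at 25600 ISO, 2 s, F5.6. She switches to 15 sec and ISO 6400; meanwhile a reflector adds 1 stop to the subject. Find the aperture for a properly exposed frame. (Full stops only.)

Scene light: 1 stop brighter.
Shutter speed: 2 → 4 → 8 → 15 — 3 stops longer (brighter).
ISO: 25600 → 12800 → 6400 — 2 stops lower (darker).
Net so far: 2 stops brighter. Aperture: f/5.6 → f/8 → f/11.

f/11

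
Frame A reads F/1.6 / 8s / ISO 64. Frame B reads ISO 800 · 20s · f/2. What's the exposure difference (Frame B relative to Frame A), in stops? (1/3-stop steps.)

4 1/3 stops brighter

Aperture: f/1.6 → f/1.8 → f/2 — 2/3 stop stopped down (darker).
Shutter speed: 8 → 10 → 13 → 15 → 20 — 1 1/3 stops longer (brighter).
ISO: 64 → 80 → 100 → 125 → 160 → 200 → 250 → 320 → 400 → 500 → 640 → 800 — 3 2/3 stops higher (brighter).
Net: −2/3 +1 1/3 +3 2/3 = +4 1/3 stops.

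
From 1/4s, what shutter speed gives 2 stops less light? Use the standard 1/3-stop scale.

1/15s

Shutter speed: 1/4 → 1/5 → 1/6 → 1/8 → 1/10 → 1/13 → 1/15 — 2 stops faster (darker).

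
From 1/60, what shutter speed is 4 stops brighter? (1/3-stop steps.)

Shutter speed: 1/60 → 1/50 → 1/40 → 1/30 → 1/25 → 1/20 → 1/15 → 1/13 → 1/10 → 1/8 → 1/6 → 1/5 → 1/4 — 4 stops longer (brighter).

1/4s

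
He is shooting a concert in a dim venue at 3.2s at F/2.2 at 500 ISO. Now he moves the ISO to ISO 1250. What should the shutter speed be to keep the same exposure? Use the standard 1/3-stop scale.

1.3 s

ISO: 500 → 640 → 800 → 1000 → 1250 — 1 1/3 stops raised (brighter).
Need 1 1/3 stops darker from the shutter speed: 3.2 → 2.5 → 2 → 1.6 → 1.3.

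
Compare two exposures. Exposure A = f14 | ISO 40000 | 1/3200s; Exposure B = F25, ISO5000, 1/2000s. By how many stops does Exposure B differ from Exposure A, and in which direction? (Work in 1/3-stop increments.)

Aperture: f/14 → f/16 → f/18 → f/20 → f/22 → f/25 — 1 2/3 stops narrower (darker).
Shutter speed: 1/3200 → 1/2500 → 1/2000 — 2/3 stop longer (brighter).
ISO: 40000 → 32000 → 25600 → 20000 → 16000 → 12800 → 10000 → 8000 → 6400 → 5000 — 3 stops lower (darker).
Net: −1 2/3 +2/3 −3 = −4 stops.

4 stops darker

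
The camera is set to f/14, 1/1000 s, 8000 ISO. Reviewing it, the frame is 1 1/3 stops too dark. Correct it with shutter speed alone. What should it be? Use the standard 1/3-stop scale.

Underexposed by 1 1/3 stops → need 1 1/3 stops brighter.
Shutter speed: 1/1000 → 1/800 → 1/640 → 1/500 → 1/400.

1/400s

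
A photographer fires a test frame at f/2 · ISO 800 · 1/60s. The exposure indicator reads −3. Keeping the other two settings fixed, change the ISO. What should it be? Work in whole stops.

ISO 6400

Underexposed by 3 stops → need 3 stops brighter.
ISO: 800 → 1600 → 3200 → 6400.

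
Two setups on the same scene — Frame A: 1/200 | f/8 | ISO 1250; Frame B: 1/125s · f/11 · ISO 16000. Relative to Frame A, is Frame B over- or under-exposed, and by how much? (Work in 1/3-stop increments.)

3 1/3 stops brighter

Aperture: f/8 → f/9 → f/10 → f/11 — 1 stop stopped down (darker).
Shutter speed: 1/200 → 1/160 → 1/125 — 2/3 stop longer (brighter).
ISO: 1250 → 1600 → 2000 → 2500 → 3200 → 4000 → 5000 → 6400 → 8000 → 10000 → 12800 → 16000 — 3 2/3 stops raised (brighter).
Net: −1 +2/3 +3 2/3 = +3 1/3 stops.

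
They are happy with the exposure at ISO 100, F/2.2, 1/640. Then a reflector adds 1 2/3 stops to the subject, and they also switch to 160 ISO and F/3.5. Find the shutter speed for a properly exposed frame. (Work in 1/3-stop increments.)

Scene light: 1 2/3 stops brighter.
ISO: 100 → 125 → 160 — 2/3 stop raised (brighter).
Aperture: f/2.2 → f/2.5 → f/2.8 → f/3.2 → f/3.5 — 1 1/3 stops narrower (darker).
Net so far: 1 stop brighter. Shutter speed: 1/640 → 1/800 → 1/1000 → 1/1250.

1/1250s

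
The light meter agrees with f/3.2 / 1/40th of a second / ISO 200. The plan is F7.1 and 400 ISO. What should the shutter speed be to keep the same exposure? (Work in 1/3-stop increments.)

1/15s

Aperture: f/3.2 → f/3.5 → f/4 → f/4.5 → f/5 → f/5.6 → f/6.3 → f/7.1 — 2 1/3 stops narrower (darker).
ISO: 200 → 250 → 320 → 400 — 1 stop higher (brighter).
Net change so far: 1 1/3 stops darker. Offset with the shutter speed: 1/40 → 1/30 → 1/25 → 1/20 → 1/15.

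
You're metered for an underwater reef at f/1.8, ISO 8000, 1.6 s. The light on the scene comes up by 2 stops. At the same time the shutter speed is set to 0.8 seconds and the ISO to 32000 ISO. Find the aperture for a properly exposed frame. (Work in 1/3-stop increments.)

f/5

Scene light: 2 stops brighter.
Shutter speed: 1.6 → 1.3 → 1 → 0.8 — 1 stop shorter (darker).
ISO: 8000 → 10000 → 12800 → 16000 → 20000 → 25600 → 32000 — 2 stops raised (brighter).
Net so far: 3 stops brighter. Aperture: f/1.8 → f/2 → f/2.2 → f/2.5 → f/2.8 → f/3.2 → f/3.5 → f/4 → f/4.5 → f/5.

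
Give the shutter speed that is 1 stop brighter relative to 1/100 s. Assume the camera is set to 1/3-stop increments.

1/50s

Shutter speed: 1/100 → 1/80 → 1/60 → 1/50 — 1 stop slower (brighter).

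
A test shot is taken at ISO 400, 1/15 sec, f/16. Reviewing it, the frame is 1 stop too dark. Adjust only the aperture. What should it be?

f/11

Underexposed by 1 stop → need 1 stop brighter.
Aperture: f/16 → f/11.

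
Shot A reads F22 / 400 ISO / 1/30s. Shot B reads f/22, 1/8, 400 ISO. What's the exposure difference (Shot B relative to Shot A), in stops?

Aperture: unchanged.
Shutter speed: 1/30 → 1/15 → 1/8 — 2 stops longer (brighter).
ISO: unchanged.
Net: +2 = +2 stops.

2 stops brighter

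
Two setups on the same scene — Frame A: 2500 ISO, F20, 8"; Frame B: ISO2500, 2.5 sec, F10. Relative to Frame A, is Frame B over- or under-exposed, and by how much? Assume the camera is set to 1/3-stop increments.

Aperture: f/20 → f/18 → f/16 → f/14 → f/13 → f/11 → f/10 — 2 stops wider (brighter).
Shutter speed: 8 → 6 → 5 → 4 → 3.2 → 2.5 — 1 2/3 stops shorter (darker).
ISO: unchanged.
Net: +2 −1 2/3 = +1/3 stops.

1/3 stop brighter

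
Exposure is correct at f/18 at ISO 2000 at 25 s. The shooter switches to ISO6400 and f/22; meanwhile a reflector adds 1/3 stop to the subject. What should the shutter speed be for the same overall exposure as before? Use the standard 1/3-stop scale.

10 s

Scene light: 1/3 stop brighter.
ISO: 2000 → 2500 → 3200 → 4000 → 5000 → 6400 — 1 2/3 stops raised (brighter).
Aperture: f/18 → f/20 → f/22 — 2/3 stop stopped down (darker).
Net so far: 1 1/3 stops brighter. Shutter speed: 25 → 20 → 15 → 13 → 10.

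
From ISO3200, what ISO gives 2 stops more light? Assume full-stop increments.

ISO: 3200 → 6400 → 12800 — 2 stops higher (brighter).

ISO 12800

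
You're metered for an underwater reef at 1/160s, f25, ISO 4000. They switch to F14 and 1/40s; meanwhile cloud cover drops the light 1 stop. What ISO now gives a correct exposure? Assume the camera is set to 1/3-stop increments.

Scene light: 1 stop darker.
Aperture: f/25 → f/22 → f/20 → f/18 → f/16 → f/14 — 1 2/3 stops opened up (brighter).
Shutter speed: 1/160 → 1/125 → 1/100 → 1/80 → 1/60 → 1/50 → 1/40 — 2 stops slower (brighter).
Net so far: 2 2/3 stops brighter. ISO: 4000 → 3200 → 2500 → 2000 → 1600 → 1250 → 1000 → 800 → 640.

ISO 640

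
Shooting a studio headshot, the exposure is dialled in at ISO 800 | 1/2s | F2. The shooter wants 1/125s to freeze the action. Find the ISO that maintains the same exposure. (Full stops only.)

ISO 51200

Shutter speed: 1/2 → 1/4 → 1/8 → 1/15 → 1/30 → 1/60 → 1/125 — 6 stops shorter (darker).
Need 6 stops brighter from the ISO: 800 → 1600 → 3200 → 6400 → 12800 → 25600 → 51200.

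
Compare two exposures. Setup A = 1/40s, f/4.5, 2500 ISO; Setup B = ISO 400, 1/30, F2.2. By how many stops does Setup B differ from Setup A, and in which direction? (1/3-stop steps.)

Aperture: f/4.5 → f/4 → f/3.5 → f/3.2 → f/2.8 → f/2.5 → f/2.2 — 2 stops opened up (brighter).
Shutter speed: 1/40 → 1/30 — 1/3 stop longer (brighter).
ISO: 2500 → 2000 → 1600 → 1250 → 1000 → 800 → 640 → 500 → 400 — 2 2/3 stops lower (darker).
Net: +2 +1/3 −2 2/3 = −1/3 stops.

1/3 stop darker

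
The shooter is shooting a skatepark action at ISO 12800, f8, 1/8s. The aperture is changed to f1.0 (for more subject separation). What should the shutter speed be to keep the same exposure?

Aperture: f/8 → f/5.6 → f/4 → f/2.8 → f/2 → f/1.4 → f/1.0 — 6 stops opened up (brighter).
Need 6 stops darker from the shutter speed: 1/8 → 1/15 → 1/30 → 1/60 → 1/125 → 1/250 → 1/500.

1/500s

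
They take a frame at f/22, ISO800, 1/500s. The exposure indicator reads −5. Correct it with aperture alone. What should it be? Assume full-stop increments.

Underexposed by 5 stops → need 5 stops brighter.
Aperture: f/22 → f/16 → f/11 → f/8 → f/5.6 → f/4.

f/4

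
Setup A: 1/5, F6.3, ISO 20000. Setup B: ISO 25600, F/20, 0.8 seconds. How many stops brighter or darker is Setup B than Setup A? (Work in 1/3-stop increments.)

Aperture: f/6.3 → f/7.1 → f/8 → f/9 → f/10 → f/11 → f/13 → f/14 → f/16 → f/18 → f/20 — 3 1/3 stops narrower (darker).
Shutter speed: 1/5 → 1/4 → 0.3 → 0.4 → 0.5 → 0.6 → 0.8 — 2 stops slower (brighter).
ISO: 20000 → 25600 — 1/3 stop higher (brighter).
Net: −3 1/3 +2 +1/3 = −1 stop.

1 stop darker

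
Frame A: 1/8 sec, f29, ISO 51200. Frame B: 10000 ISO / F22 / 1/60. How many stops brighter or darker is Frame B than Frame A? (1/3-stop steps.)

Aperture: f/29 → f/25 → f/22 — 2/3 stop opened up (brighter).
Shutter speed: 1/8 → 1/10 → 1/13 → 1/15 → 1/20 → 1/25 → 1/30 → 1/40 → 1/50 → 1/60 — 3 stops faster (darker).
ISO: 51200 → 40000 → 32000 → 25600 → 20000 → 16000 → 12800 → 10000 — 2 1/3 stops dropped (darker).
Net: +2/3 −3 −2 1/3 = −4 2/3 stops.

4 2/3 stops darker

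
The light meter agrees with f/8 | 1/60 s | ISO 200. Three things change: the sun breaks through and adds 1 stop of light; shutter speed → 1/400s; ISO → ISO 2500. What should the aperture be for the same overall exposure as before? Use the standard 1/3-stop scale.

Scene light: 1 stop brighter.
Shutter speed: 1/60 → 1/80 → 1/100 → 1/125 → 1/160 → 1/200 → 1/250 → 1/320 → 1/400 — 2 2/3 stops shorter (darker).
ISO: 200 → 250 → 320 → 400 → 500 → 640 → 800 → 1000 → 1250 → 1600 → 2000 → 2500 — 3 2/3 stops higher (brighter).
Net so far: 2 stops brighter. Aperture: f/8 → f/9 → f/10 → f/11 → f/13 → f/14 → f/16.

f/16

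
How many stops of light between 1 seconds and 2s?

1 stop

1 → 2 — count the steps: 1 stop.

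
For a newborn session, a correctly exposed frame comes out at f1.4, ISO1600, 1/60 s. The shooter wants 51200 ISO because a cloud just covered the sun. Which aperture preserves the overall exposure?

f/8

ISO: 1600 → 3200 → 6400 → 12800 → 25600 → 51200 — 5 stops higher (brighter).
Need 5 stops darker from the aperture: f/1.4 → f/2 → f/2.8 → f/4 → f/5.6 → f/8.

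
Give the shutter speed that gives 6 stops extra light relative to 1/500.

1/8s

Shutter speed: 1/500 → 1/250 → 1/125 → 1/60 → 1/30 → 1/15 → 1/8 — 6 stops longer (brighter).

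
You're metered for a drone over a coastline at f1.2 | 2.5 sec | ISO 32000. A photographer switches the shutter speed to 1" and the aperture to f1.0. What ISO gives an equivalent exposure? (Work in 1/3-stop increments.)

ISO 51200

Shutter speed: 2.5 → 2 → 1.6 → 1.3 → 1 — 1 1/3 stops shorter (darker).
Aperture: f/1.2 → f/1.1 → f/1.0 — 2/3 stop larger aperture (brighter).
Net change so far: 2/3 stop darker. Offset with the ISO: 32000 → 40000 → 51200.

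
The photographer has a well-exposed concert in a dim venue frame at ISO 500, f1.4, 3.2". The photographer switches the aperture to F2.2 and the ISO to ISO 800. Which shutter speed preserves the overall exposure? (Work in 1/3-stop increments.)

Aperture: f/1.4 → f/1.6 → f/1.8 → f/2 → f/2.2 — 1 1/3 stops smaller aperture (darker).
ISO: 500 → 640 → 800 — 2/3 stop higher (brighter).
Net change so far: 2/3 stop darker. Offset with the shutter speed: 3.2 → 4 → 5.

5 s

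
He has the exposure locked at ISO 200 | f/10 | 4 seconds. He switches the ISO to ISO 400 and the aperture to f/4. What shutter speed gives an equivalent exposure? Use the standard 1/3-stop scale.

ISO: 200 → 250 → 320 → 400 — 1 stop raised (brighter).
Aperture: f/10 → f/9 → f/8 → f/7.1 → f/6.3 → f/5.6 → f/5 → f/4.5 → f/4 — 2 2/3 stops larger aperture (brighter).
Net change so far: 3 2/3 stops brighter. Offset with the shutter speed: 4 → 3.2 → 2.5 → 2 → 1.6 → 1.3 → 1 → 0.8 → 0.6 → 0.5 → 0.4 → 0.3.

0.3 s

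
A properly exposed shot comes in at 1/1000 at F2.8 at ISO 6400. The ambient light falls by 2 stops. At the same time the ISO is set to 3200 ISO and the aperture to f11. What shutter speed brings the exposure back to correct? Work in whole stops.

Scene light: 2 stops darker.
ISO: 6400 → 3200 — 1 stop dropped (darker).
Aperture: f/2.8 → f/4 → f/5.6 → f/8 → f/11 — 4 stops stopped down (darker).
Net so far: 7 stops darker. Shutter speed: 1/1000 → 1/500 → 1/250 → 1/125 → 1/60 → 1/30 → 1/15 → 1/8.

1/8s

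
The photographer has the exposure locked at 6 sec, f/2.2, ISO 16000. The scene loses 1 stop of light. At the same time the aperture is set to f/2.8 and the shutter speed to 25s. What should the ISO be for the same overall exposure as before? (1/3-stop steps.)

ISO 12800

Scene light: 1 stop darker.
Aperture: f/2.2 → f/2.5 → f/2.8 — 2/3 stop smaller aperture (darker).
Shutter speed: 6 → 8 → 10 → 13 → 15 → 20 → 25 — 2 stops slower (brighter).
Net so far: 1/3 stop brighter. ISO: 16000 → 12800.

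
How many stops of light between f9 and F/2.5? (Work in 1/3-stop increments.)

f/9 → f/8 → f/7.1 → f/6.3 → f/5.6 → f/5 → f/4.5 → f/4 → f/3.5 → f/3.2 → f/2.8 → f/2.5 — count the steps: 11 third-stops = 3 2/3 stops.

3 2/3 stops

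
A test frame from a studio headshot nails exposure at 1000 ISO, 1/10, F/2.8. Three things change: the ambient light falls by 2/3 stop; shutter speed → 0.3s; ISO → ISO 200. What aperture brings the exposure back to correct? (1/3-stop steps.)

Scene light: 2/3 stop darker.
Shutter speed: 1/10 → 1/8 → 1/6 → 1/5 → 1/4 → 0.3 — 1 2/3 stops longer (brighter).
ISO: 1000 → 800 → 640 → 500 → 400 → 320 → 250 → 200 — 2 1/3 stops dropped (darker).
Net so far: 1 1/3 stops darker. Aperture: f/2.8 → f/2.5 → f/2.2 → f/2 → f/1.8.

f/1.8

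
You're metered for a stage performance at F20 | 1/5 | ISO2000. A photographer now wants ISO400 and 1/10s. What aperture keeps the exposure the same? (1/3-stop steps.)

f/6.3

ISO: 2000 → 1600 → 1250 → 1000 → 800 → 640 → 500 → 400 — 2 1/3 stops dropped (darker).
Shutter speed: 1/5 → 1/6 → 1/8 → 1/10 — 1 stop faster (darker).
Net change so far: 3 1/3 stops darker. Offset with the aperture: f/20 → f/18 → f/16 → f/14 → f/13 → f/11 → f/10 → f/9 → f/8 → f/7.1 → f/6.3.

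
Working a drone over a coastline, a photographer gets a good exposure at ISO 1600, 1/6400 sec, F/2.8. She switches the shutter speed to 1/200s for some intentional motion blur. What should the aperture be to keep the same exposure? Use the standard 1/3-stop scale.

Shutter speed: 1/6400 → 1/5000 → 1/4000 → 1/3200 → 1/2500 → 1/2000 → 1/1600 → 1/1250 → 1/1000 → 1/800 → 1/640 → 1/500 → 1/400 → 1/320 → 1/250 → 1/200 — 5 stops longer (brighter).
Need 5 stops darker from the aperture: f/2.8 → f/3.2 → f/3.5 → f/4 → f/4.5 → f/5 → f/5.6 → f/6.3 → f/7.1 → f/8 → f/9 → f/10 → f/11 → f/13 → f/14 → f/16.

f/16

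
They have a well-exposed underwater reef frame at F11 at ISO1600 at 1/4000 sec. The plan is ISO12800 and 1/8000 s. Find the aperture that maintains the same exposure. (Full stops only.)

ISO: 1600 → 3200 → 6400 → 12800 — 3 stops raised (brighter).
Shutter speed: 1/4000 → 1/8000 — 1 stop faster (darker).
Net change so far: 2 stops brighter. Offset with the aperture: f/11 → f/16 → f/22.

f/22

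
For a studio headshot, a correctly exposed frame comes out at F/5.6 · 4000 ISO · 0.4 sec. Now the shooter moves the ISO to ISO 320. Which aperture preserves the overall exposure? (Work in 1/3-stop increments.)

f/1.6

ISO: 4000 → 3200 → 2500 → 2000 → 1600 → 1250 → 1000 → 800 → 640 → 500 → 400 → 320 — 3 2/3 stops dropped (darker).
Need 3 2/3 stops brighter from the aperture: f/5.6 → f/5 → f/4.5 → f/4 → f/3.5 → f/3.2 → f/2.8 → f/2.5 → f/2.2 → f/2 → f/1.8 → f/1.6.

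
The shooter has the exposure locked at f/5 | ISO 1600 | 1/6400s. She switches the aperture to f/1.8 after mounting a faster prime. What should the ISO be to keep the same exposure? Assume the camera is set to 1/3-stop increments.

ISO 200

Aperture: f/5 → f/4.5 → f/4 → f/3.5 → f/3.2 → f/2.8 → f/2.5 → f/2.2 → f/2 → f/1.8 — 3 stops opened up (brighter).
Need 3 stops darker from the ISO: 1600 → 1250 → 1000 → 800 → 640 → 500 → 400 → 320 → 250 → 200.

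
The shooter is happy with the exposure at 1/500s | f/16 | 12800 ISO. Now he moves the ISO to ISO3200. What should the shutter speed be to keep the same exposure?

1/125s

ISO: 12800 → 6400 → 3200 — 2 stops dropped (darker).
Need 2 stops brighter from the shutter speed: 1/500 → 1/250 → 1/125.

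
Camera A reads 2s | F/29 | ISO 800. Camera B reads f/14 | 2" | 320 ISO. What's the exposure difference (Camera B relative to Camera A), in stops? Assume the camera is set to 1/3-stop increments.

Aperture: f/29 → f/25 → f/22 → f/20 → f/18 → f/16 → f/14 — 2 stops larger aperture (brighter).
Shutter speed: unchanged.
ISO: 800 → 640 → 500 → 400 → 320 — 1 1/3 stops dropped (darker).
Net: +2 −1 1/3 = +2/3 stops.

2/3 stop brighter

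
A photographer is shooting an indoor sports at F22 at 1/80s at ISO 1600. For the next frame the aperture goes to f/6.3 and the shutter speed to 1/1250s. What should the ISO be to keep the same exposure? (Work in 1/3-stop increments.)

Aperture: f/22 → f/20 → f/18 → f/16 → f/14 → f/13 → f/11 → f/10 → f/9 → f/8 → f/7.1 → f/6.3 — 3 2/3 stops wider (brighter).
Shutter speed: 1/80 → 1/100 → 1/125 → 1/160 → 1/200 → 1/250 → 1/320 → 1/400 → 1/500 → 1/640 → 1/800 → 1/1000 → 1/1250 — 4 stops faster (darker).
Net change so far: 1/3 stop darker. Offset with the ISO: 1600 → 2000.

ISO 2000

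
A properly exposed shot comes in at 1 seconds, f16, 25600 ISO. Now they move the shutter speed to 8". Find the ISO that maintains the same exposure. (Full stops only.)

ISO 3200

Shutter speed: 1 → 2 → 4 → 8 — 3 stops longer (brighter).
Need 3 stops darker from the ISO: 25600 → 12800 → 6400 → 3200.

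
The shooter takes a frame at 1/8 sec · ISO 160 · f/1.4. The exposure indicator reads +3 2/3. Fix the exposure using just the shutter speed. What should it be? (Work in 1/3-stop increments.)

Overexposed by 3 2/3 stops → need 3 2/3 stops darker.
Shutter speed: 1/8 → 1/10 → 1/13 → 1/15 → 1/20 → 1/25 → 1/30 → 1/40 → 1/50 → 1/60 → 1/80 → 1/100.

1/100s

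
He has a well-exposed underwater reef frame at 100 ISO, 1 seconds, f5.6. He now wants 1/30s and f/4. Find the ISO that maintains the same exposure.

Shutter speed: 1 → 1/2 → 1/4 → 1/8 → 1/15 → 1/30 — 5 stops shorter (darker).
Aperture: f/5.6 → f/4 — 1 stop wider (brighter).
Net change so far: 4 stops darker. Offset with the ISO: 100 → 200 → 400 → 800 → 1600.

ISO 1600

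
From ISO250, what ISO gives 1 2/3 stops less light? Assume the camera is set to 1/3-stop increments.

ISO: 250 → 200 → 160 → 125 → 100 → 80 — 1 2/3 stops dropped (darker).

ISO 80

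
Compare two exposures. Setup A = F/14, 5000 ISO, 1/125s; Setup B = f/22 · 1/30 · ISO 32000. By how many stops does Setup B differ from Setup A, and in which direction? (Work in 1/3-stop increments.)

Aperture: f/14 → f/16 → f/18 → f/20 → f/22 — 1 1/3 stops narrower (darker).
Shutter speed: 1/125 → 1/100 → 1/80 → 1/60 → 1/50 → 1/40 → 1/30 — 2 stops slower (brighter).
ISO: 5000 → 6400 → 8000 → 10000 → 12800 → 16000 → 20000 → 25600 → 32000 — 2 2/3 stops raised (brighter).
Net: −1 1/3 +2 +2 2/3 = +3 1/3 stops.

3 1/3 stops brighter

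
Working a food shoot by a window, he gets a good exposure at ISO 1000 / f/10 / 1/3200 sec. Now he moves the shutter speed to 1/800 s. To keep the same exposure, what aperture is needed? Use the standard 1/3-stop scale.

f/20

Shutter speed: 1/3200 → 1/2500 → 1/2000 → 1/1600 → 1/1250 → 1/1000 → 1/800 — 2 stops slower (brighter).
Need 2 stops darker from the aperture: f/10 → f/11 → f/13 → f/14 → f/16 → f/18 → f/20.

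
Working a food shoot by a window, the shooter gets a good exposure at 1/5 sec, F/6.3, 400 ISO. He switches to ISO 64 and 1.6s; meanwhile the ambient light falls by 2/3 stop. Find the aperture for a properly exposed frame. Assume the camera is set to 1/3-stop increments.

Scene light: 2/3 stop darker.
ISO: 400 → 320 → 250 → 200 → 160 → 125 → 100 → 80 → 64 — 2 2/3 stops dropped (darker).
Shutter speed: 1/5 → 1/4 → 0.3 → 0.4 → 0.5 → 0.6 → 0.8 → 1 → 1.3 → 1.6 — 3 stops longer (brighter).
Net so far: 1/3 stop darker. Aperture: f/6.3 → f/5.6.

f/5.6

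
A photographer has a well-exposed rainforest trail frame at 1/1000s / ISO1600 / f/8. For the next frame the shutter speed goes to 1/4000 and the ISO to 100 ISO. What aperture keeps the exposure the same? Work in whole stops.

Shutter speed: 1/1000 → 1/2000 → 1/4000 — 2 stops shorter (darker).
ISO: 1600 → 800 → 400 → 200 → 100 — 4 stops lower (darker).
Net change so far: 6 stops darker. Offset with the aperture: f/8 → f/5.6 → f/4 → f/2.8 → f/2 → f/1.4 → f/1.0.

f/1.0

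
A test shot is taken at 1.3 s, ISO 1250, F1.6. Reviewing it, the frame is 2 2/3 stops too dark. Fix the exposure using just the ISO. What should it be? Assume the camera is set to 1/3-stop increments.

ISO 8000

Underexposed by 2 2/3 stops → need 2 2/3 stops brighter.
ISO: 1250 → 1600 → 2000 → 2500 → 3200 → 4000 → 5000 → 6400 → 8000.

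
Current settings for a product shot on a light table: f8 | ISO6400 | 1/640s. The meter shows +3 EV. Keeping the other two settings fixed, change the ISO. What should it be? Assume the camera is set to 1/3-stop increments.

Overexposed by 3 stops → need 3 stops darker.
ISO: 6400 → 5000 → 4000 → 3200 → 2500 → 2000 → 1600 → 1250 → 1000 → 800.

ISO 800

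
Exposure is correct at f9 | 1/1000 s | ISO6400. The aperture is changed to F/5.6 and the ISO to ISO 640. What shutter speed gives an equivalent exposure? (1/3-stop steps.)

1/250s

Aperture: f/9 → f/8 → f/7.1 → f/6.3 → f/5.6 — 1 1/3 stops wider (brighter).
ISO: 6400 → 5000 → 4000 → 3200 → 2500 → 2000 → 1600 → 1250 → 1000 → 800 → 640 — 3 1/3 stops dropped (darker).
Net change so far: 2 stops darker. Offset with the shutter speed: 1/1000 → 1/800 → 1/640 → 1/500 → 1/400 → 1/320 → 1/250.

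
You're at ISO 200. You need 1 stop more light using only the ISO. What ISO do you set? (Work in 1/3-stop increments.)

ISO 400

ISO: 200 → 250 → 320 → 400 — 1 stop higher (brighter).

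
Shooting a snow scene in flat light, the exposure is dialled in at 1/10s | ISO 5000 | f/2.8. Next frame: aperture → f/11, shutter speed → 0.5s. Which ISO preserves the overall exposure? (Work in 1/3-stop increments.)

Aperture: f/2.8 → f/3.2 → f/3.5 → f/4 → f/4.5 → f/5 → f/5.6 → f/6.3 → f/7.1 → f/8 → f/9 → f/10 → f/11 — 4 stops narrower (darker).
Shutter speed: 1/10 → 1/8 → 1/6 → 1/5 → 1/4 → 0.3 → 0.4 → 0.5 — 2 1/3 stops slower (brighter).
Net change so far: 1 2/3 stops darker. Offset with the ISO: 5000 → 6400 → 8000 → 10000 → 12800 → 16000.

ISO 16000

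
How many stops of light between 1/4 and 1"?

1/4 → 1/2 → 1 — count the steps: 2 stops.

2 stops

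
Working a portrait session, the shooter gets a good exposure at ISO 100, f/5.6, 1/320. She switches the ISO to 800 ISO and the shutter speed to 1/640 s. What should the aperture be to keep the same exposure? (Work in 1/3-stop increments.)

f/11

ISO: 100 → 125 → 160 → 200 → 250 → 320 → 400 → 500 → 640 → 800 — 3 stops raised (brighter).
Shutter speed: 1/320 → 1/400 → 1/500 → 1/640 — 1 stop faster (darker).
Net change so far: 2 stops brighter. Offset with the aperture: f/5.6 → f/6.3 → f/7.1 → f/8 → f/9 → f/10 → f/11.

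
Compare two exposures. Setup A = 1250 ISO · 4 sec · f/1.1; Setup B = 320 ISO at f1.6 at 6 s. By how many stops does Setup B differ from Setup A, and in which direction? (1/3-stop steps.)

2 1/3 stops darker

Aperture: f/1.1 → f/1.2 → f/1.4 → f/1.6 — 1 stop narrower (darker).
Shutter speed: 4 → 5 → 6 — 2/3 stop longer (brighter).
ISO: 1250 → 1000 → 800 → 640 → 500 → 400 → 320 — 2 stops lower (darker).
Net: −1 +2/3 −2 = −2 1/3 stops.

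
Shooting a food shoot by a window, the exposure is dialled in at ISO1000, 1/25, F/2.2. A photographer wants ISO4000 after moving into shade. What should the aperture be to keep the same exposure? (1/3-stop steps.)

f/4.5

ISO: 1000 → 1250 → 1600 → 2000 → 2500 → 3200 → 4000 — 2 stops raised (brighter).
Need 2 stops darker from the aperture: f/2.2 → f/2.5 → f/2.8 → f/3.2 → f/3.5 → f/4 → f/4.5.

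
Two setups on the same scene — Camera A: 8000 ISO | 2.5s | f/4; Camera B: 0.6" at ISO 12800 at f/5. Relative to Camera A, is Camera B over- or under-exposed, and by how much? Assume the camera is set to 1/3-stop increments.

2 stops darker

Aperture: f/4 → f/4.5 → f/5 — 2/3 stop smaller aperture (darker).
Shutter speed: 2.5 → 2 → 1.6 → 1.3 → 1 → 0.8 → 0.6 — 2 stops faster (darker).
ISO: 8000 → 10000 → 12800 — 2/3 stop raised (brighter).
Net: −2/3 −2 +2/3 = −2 stops.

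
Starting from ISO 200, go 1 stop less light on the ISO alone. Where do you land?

ISO: 200 → 100 — 1 stop lower (darker).

ISO 100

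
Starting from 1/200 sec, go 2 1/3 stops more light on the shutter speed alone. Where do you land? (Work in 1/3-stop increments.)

Shutter speed: 1/200 → 1/160 → 1/125 → 1/100 → 1/80 → 1/60 → 1/50 → 1/40 — 2 1/3 stops slower (brighter).

1/40s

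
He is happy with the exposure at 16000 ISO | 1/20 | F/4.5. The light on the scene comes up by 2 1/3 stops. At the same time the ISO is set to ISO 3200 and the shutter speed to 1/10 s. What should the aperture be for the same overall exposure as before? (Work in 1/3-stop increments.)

f/6.3

Scene light: 2 1/3 stops brighter.
ISO: 16000 → 12800 → 10000 → 8000 → 6400 → 5000 → 4000 → 3200 — 2 1/3 stops lower (darker).
Shutter speed: 1/20 → 1/15 → 1/13 → 1/10 — 1 stop slower (brighter).
Net so far: 1 stop brighter. Aperture: f/4.5 → f/5 → f/5.6 → f/6.3.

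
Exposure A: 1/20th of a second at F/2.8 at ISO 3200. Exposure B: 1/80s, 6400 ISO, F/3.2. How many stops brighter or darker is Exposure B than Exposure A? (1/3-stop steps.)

1 1/3 stops darker

Aperture: f/2.8 → f/3.2 — 1/3 stop smaller aperture (darker).
Shutter speed: 1/20 → 1/25 → 1/30 → 1/40 → 1/50 → 1/60 → 1/80 — 2 stops faster (darker).
ISO: 3200 → 4000 → 5000 → 6400 — 1 stop raised (brighter).
Net: −1/3 −2 +1 = −1 1/3 stops.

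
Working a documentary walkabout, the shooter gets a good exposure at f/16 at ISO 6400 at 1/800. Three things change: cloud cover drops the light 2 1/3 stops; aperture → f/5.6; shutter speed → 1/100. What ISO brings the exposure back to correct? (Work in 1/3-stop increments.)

ISO 500

Scene light: 2 1/3 stops darker.
Aperture: f/16 → f/14 → f/13 → f/11 → f/10 → f/9 → f/8 → f/7.1 → f/6.3 → f/5.6 — 3 stops opened up (brighter).
Shutter speed: 1/800 → 1/640 → 1/500 → 1/400 → 1/320 → 1/250 → 1/200 → 1/160 → 1/125 → 1/100 — 3 stops slower (brighter).
Net so far: 3 2/3 stops brighter. ISO: 6400 → 5000 → 4000 → 3200 → 2500 → 2000 → 1600 → 1250 → 1000 → 800 → 640 → 500.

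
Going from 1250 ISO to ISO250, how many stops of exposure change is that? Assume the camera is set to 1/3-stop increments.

1250 → 1000 → 800 → 640 → 500 → 400 → 320 → 250 — count the steps: 7 third-stops = 2 1/3 stops.

2 1/3 stops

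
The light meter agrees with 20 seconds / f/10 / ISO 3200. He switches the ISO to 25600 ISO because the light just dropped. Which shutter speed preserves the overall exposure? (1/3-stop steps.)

2.5 s

ISO: 3200 → 4000 → 5000 → 6400 → 8000 → 10000 → 12800 → 16000 → 20000 → 25600 — 3 stops higher (brighter).
Need 3 stops darker from the shutter speed: 20 → 15 → 13 → 10 → 8 → 6 → 5 → 4 → 3.2 → 2.5.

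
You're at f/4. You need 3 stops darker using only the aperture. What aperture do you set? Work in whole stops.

f/11

Aperture: f/4 → f/5.6 → f/8 → f/11 — 3 stops narrower (darker).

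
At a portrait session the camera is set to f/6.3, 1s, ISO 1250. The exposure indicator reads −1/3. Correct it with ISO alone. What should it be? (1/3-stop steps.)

Underexposed by 1/3 stop → need 1/3 stop brighter.
ISO: 1250 → 1600.

ISO 1600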